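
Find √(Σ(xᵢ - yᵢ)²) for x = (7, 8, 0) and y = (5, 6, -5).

√(Σ(x_i - y_i)²) = √((7 - 5)² + (8 - 6)² + (0 - (-5))²)
= √(2² + 2² + 5²) = √(4 + 4 + 25) = √33 ≈ 5.7446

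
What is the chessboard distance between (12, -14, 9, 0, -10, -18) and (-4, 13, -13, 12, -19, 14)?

max(|x_i - y_i|) = max(|12 - (-4)|, |-14 - 13|, |9 - (-13)|, |0 - 12|, |-10 - (-19)|, |-18 - 14|) = max(16, 27, 22, 12, 9, 32) = 32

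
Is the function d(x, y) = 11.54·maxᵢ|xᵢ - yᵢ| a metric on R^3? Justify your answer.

Yes. The L∞ (Chebyshev) norm induces a metric on R^3, and multiplying a metric by a positive constant 11.54 > 0 preserves all four axioms: non-negativity (11.54·||x-y|| ≥ 0), identity (11.54·||x-y|| = 0 ⟺ ||x-y|| = 0 ⟺ x = y), symmetry (||x-y|| = ||y-x||), and the triangle inequality (11.54·||x-z|| ≤ 11.54·||x-y|| + 11.54·||y-z||). So d is a metric.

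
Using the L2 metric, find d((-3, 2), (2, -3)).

√(Σ(x_i - y_i)²) = √((-3 - 2)² + (2 - (-3))²)
= √((-5)² + 5²) = √(25 + 25) = √50 ≈ 7.0711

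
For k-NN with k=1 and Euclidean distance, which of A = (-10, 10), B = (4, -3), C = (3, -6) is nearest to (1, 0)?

Distances: d(A) ≈ 14.8661, d(B) ≈ 4.2426, d(C) ≈ 6.3246. Nearest: B = (4, -3) with distance 4.2426.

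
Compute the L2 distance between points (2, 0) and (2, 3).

(Σ|x_i - y_i|^2)^(1/2) = (|2 - 2|^2 + |0 - 3|^2)^(1/2)
= (0^2 + 3^2)^(1/2) = (0 + 9)^(1/2) = (9)^(1/2) = 3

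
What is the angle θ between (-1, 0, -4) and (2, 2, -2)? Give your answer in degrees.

With u = (-1, 0, -4), v = (2, 2, -2):
u·v = (-1)·2 + 0·2 + (-4)·(-2) = (-2) + 0 + 8 = 6.
|u| = √((-1)² + 0² + (-4)²) = √17, |v| = √(2² + 2² + (-2)²) = √12, so |u||v| = √(17·12) = √204.
cos θ = (u·v)/(|u||v|) = 6/√204 ≈ 0.420084
θ = arccos(0.420084) ≈ 65.16°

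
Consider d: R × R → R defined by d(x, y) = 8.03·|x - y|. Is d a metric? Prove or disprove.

Yes. Since |x - y| is a metric on R and 8.03 > 0, the positive scalar multiple 8.03·|x - y| is also a metric: scaling by a positive constant preserves non-negativity, identity (d=0 ⟺ |x-y|=0 ⟺ x=y), symmetry, and the triangle inequality.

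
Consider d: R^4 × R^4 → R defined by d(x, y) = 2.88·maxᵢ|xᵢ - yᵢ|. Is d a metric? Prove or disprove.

Yes. The L∞ (Chebyshev) norm induces a metric on R^4, and multiplying a metric by a positive constant 2.88 > 0 preserves all four axioms: non-negativity (2.88·||x-y|| ≥ 0), identity (2.88·||x-y|| = 0 ⟺ ||x-y|| = 0 ⟺ x = y), symmetry (||x-y|| = ||y-x||), and the triangle inequality (2.88·||x-z|| ≤ 2.88·||x-y|| + 2.88·||y-z||). So d is a metric.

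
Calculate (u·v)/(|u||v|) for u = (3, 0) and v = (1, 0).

With u = (3, 0), v = (1, 0):
u·v = 3·1 + 0·0 = 3 + 0 = 3.
|u| = √(3² + 0²) = √9, |v| = √(1² + 0²) = √1, so |u||v| = √(9·1) = √9 = 3.
cos θ = (u·v)/(|u||v|) = 3/3 = 1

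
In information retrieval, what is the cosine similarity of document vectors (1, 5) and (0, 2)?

With u = (1, 5), v = (0, 2):
u·v = 1·0 + 5·2 = 0 + 10 = 10.
|u| = √(1² + 5²) = √26, |v| = √(0² + 2²) = √4, so |u||v| = √(26·4) = √104.
cos θ = (u·v)/(|u||v|) = 10/√104 ≈ 0.9806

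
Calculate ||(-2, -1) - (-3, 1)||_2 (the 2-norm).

(Σ|x_i - y_i|^2)^(1/2) = (|-2 - (-3)|^2 + |-1 - 1|^2)^(1/2)
= (1^2 + 2^2)^(1/2) = (1 + 4)^(1/2) = (5)^(1/2) ≈ 2.2361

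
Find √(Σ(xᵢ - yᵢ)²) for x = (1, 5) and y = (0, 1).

√(Σ(x_i - y_i)²) = √((1 - 0)² + (5 - 1)²)
= √(1² + 4²) = √(1 + 16) = √17 ≈ 4.1231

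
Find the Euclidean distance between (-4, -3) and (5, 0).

√(Σ(x_i - y_i)²) = √((-4 - 5)² + (-3 - 0)²)
= √((-9)² + (-3)²) = √(81 + 9) = √90 ≈ 9.4868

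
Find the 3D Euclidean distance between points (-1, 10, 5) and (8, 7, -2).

√(Σ(x_i - y_i)²) = √((-1 - 8)² + (10 - 7)² + (5 - (-2))²)
= √((-9)² + 3² + 7²) = √(81 + 9 + 49) = √139 ≈ 11.7898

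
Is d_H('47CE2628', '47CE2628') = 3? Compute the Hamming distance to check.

Differing positions: none. Hamming distance = 0, so the claim that d_H = 3 is false.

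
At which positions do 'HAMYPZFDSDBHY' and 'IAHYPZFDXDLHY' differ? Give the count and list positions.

Differing positions: 1, 3, 9, 11. Hamming distance = 4.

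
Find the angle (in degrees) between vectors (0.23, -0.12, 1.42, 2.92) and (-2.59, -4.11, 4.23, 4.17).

With u = (0.23, -0.12, 1.42, 2.92), v = (-2.59, -4.11, 4.23, 4.17):
u·v = 0.23·(-2.59) + (-0.12)·(-4.11) + 1.42·4.23 + 2.92·4.17 = (-0.5957) + 0.4932 + 6.0066 + 12.1764 = 18.0805.
|u| = √(0.23² + (-0.12)² + 1.42² + 2.92²) = √(0.0529 + 0.0144 + 2.0164 + 8.5264) = √10.6101, |v| = √((-2.59)² + (-4.11)² + 4.23² + 4.17²) = √(6.7081 + 16.8921 + 17.8929 + 17.3889) = √58.882.
cos θ = (u·v)/(|u||v|) = 18.0805/(√10.6101·√58.882) ≈ 0.723368
θ = arccos(0.723368) ≈ 43.67°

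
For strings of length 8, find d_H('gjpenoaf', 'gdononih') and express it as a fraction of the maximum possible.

Differing positions: 2, 3, 4, 5, 6, 7, 8. Hamming distance = 7. The maximum possible Hamming distance for length-8 strings is 8, so d_H/8 = 7/8 = 0.875.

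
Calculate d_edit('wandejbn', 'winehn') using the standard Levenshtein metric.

Let D[i][j] be the edit distance between the first i characters of 'wandejbn' and the first j characters of 'winehn', with D[i][0] = i, D[0][j] = j, and D[i][j] = D[i-1][j-1] if the characters match, else 1 + min(D[i-1][j], D[i][j-1], D[i-1][j-1]). Filling the table (rows: prefixes of 'wandejbn', columns: prefixes of 'winehn'):
     ε  w  i  n  e  h  n
  ε  0  1  2  3  4  5  6
  w  1  0  1  2  3  4  5
  a  2  1  1  2  3  4  5
  n  3  2  2  1  2  3  4
  d  4  3  3  2  2  3  4
  e  5  4  4  3  2  3  4
  j  6  5  5  4  3  3  4
  b  7  6  6  5  4  4  4
  n  8  7  7  6  5  5  4
The bottom-right entry gives D[8][6] = 4, so no sequence of fewer than 4 edits works. Backtracking through the table gives one optimal edit sequence (4 edits):
  wandejbn → windejbn (sub a→i @2)
  windejbn → winejbn (del d @4)
  winejbn → winebn (del j @5)
  winebn → winehn (sub b→h @5)
Edit distance = 4.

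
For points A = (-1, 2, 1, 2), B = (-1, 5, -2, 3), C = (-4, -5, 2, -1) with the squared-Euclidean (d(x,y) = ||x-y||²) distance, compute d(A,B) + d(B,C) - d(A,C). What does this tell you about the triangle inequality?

d(A,B) = 0² + 3² + 3² + 1² = 19, d(B,C) = 3² + 10² + 4² + 4² = 141, d(A,C) = 3² + 7² + 1² + 3² = 68.
d(A,B) + d(B,C) - d(A,C) = 19 + 141 - 68 = 160 - 68 = 92. This is ≥ 0, so the triangle inequality holds for these points.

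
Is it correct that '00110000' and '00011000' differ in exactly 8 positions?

Differing positions: 3, 5. Hamming distance = 2, so the claim that d_H = 8 is false.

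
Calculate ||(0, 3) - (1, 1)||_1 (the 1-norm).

Σ|x_i - y_i| = |0 - 1| + |3 - 1| = 1 + 2 = 3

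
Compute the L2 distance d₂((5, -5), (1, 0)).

√(Σ(x_i - y_i)²) = √((5 - 1)² + (-5 - 0)²)
= √(4² + (-5)²) = √(16 + 25) = √41 ≈ 6.4031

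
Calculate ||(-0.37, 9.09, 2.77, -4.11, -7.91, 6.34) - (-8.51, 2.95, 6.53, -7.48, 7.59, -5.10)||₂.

√(Σ(x_i - y_i)²) = √((-0.37 - (-8.51))² + (9.09 - 2.95)² + (2.77 - 6.53)² + (-4.11 - (-7.48))² + (-7.91 - 7.59)² + (6.34 - (-5.1))²)
= √(8.14² + 6.14² + (-3.76)² + 3.37² + (-15.5)² + 11.44²) = √(66.2596 + 37.6996 + 14.1376 + 11.3569 + 240.25 + 130.8736) = √500.5773 ≈ 22.3736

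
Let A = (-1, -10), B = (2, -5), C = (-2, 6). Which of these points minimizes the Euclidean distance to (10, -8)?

Distances: d(A) ≈ 11.1803, d(B) ≈ 8.544, d(C) ≈ 18.4391. Nearest: B = (2, -5) with distance 8.544.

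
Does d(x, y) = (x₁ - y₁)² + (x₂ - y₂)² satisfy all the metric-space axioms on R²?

No. The squared Euclidean distance fails the triangle inequality. Counterexample: x = (0, 0), y = (4, 4), z = (8, 8). d(x,z) = 8² + 8² = 128, but d(x,y) + d(y,z) = (4² + 4²) + (4² + 4²) = 32 + 32 = 64. Since 128 > 64, the triangle inequality is violated. (Note: √d, the ordinary Euclidean distance, IS a metric.)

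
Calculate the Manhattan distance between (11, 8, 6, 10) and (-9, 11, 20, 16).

Σ|x_i - y_i| = |11 - (-9)| + |8 - 11| + |6 - 20| + |10 - 16| = 20 + 3 + 14 + 6 = 43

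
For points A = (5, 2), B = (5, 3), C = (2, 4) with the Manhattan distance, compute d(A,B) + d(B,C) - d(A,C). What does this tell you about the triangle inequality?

d(A,B) = 0 + 1 = 1, d(B,C) = 3 + 1 = 4, d(A,C) = 3 + 2 = 5.
d(A,B) + d(B,C) - d(A,C) = 1 + 4 - 5 = 5 - 5 = 0. This is ≥ 0, so the triangle inequality holds for these points.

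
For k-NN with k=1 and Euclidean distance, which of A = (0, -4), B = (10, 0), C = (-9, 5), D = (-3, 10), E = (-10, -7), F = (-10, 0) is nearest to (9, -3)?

Distances: d(A) ≈ 9.0554, d(B) ≈ 3.1623, d(C) ≈ 19.6977, d(D) ≈ 17.6918, d(E) ≈ 19.4165, d(F) ≈ 19.2354. Nearest: B = (10, 0) with distance 3.1623.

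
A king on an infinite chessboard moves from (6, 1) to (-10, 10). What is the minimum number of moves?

max(|x_i - y_i|) = max(|6 - (-10)|, |1 - 10|) = max(16, 9) = 16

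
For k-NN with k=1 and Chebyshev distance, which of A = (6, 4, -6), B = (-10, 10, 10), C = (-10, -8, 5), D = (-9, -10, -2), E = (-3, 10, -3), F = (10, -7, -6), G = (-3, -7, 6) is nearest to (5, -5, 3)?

Distances: d(A) = 9, d(B) = 15, d(C) = 15, d(D) = 14, d(E) = 15, d(F) = 9, d(G) = 8. Nearest: G = (-3, -7, 6) with distance 8.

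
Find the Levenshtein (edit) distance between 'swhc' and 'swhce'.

Let D[i][j] be the edit distance between the first i characters of 'swhc' and the first j characters of 'swhce', with D[i][0] = i, D[0][j] = j, and D[i][j] = D[i-1][j-1] if the characters match, else 1 + min(D[i-1][j], D[i][j-1], D[i-1][j-1]). Filling the table (rows: prefixes of 'swhc', columns: prefixes of 'swhce'):
     ε  s  w  h  c  e
  ε  0  1  2  3  4  5
  s  1  0  1  2  3  4
  w  2  1  0  1  2  3
  h  3  2  1  0  1  2
  c  4  3  2  1  0  1
The bottom-right entry gives D[4][5] = 1, so no sequence of fewer than 1 edit works. Backtracking through the table gives one optimal edit sequence (1 edit):
  swhc → swhce (ins e @5)
Edit distance = 1.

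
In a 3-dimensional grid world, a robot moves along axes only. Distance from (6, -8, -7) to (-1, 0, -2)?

Σ|x_i - y_i| = |6 - (-1)| + |-8 - 0| + |-7 - (-2)| = 7 + 8 + 5 = 20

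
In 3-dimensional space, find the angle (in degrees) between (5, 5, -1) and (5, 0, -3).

With u = (5, 5, -1), v = (5, 0, -3):
u·v = 5·5 + 5·0 + (-1)·(-3) = 25 + 0 + 3 = 28.
|u| = √(5² + 5² + (-1)²) = √51, |v| = √(5² + 0² + (-3)²) = √34, so |u||v| = √(51·34) = √1734.
cos θ = (u·v)/(|u||v|) = 28/√1734 ≈ 0.672409
θ = arccos(0.672409) ≈ 47.75°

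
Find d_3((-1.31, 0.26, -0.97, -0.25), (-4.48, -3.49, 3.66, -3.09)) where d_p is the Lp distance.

(Σ|x_i - y_i|^3)^(1/3) = (|-1.31 - (-4.48)|^3 + |0.26 - (-3.49)|^3 + |-0.97 - 3.66|^3 + |-0.25 - (-3.09)|^3)^(1/3)
= (3.17^3 + 3.75^3 + 4.63^3 + 2.84^3)^(1/3) ≈ (31.855 + 52.7344 + 99.2528 + 22.9063)^(1/3) = (206.7485)^(1/3) ≈ 5.9131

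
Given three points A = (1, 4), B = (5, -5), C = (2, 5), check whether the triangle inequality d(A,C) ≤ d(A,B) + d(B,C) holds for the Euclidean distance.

d(A,B) = √(4² + 9²) = √97 ≈ 9.8489, d(B,C) = √(3² + 10²) = √109 ≈ 10.4403, d(A,C) = √(1² + 1²) = √2 ≈ 1.4142.
d(A,C) ≈ 1.4142 ≤ 9.8489 + 10.4403 = 20.2892. Triangle inequality is satisfied.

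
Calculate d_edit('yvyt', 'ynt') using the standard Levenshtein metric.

Let D[i][j] be the edit distance between the first i characters of 'yvyt' and the first j characters of 'ynt', with D[i][0] = i, D[0][j] = j, and D[i][j] = D[i-1][j-1] if the characters match, else 1 + min(D[i-1][j], D[i][j-1], D[i-1][j-1]). Filling the table (rows: prefixes of 'yvyt', columns: prefixes of 'ynt'):
     ε  y  n  t
  ε  0  1  2  3
  y  1  0  1  2
  v  2  1  1  2
  y  3  2  2  2
  t  4  3  3  2
The bottom-right entry gives D[4][3] = 2, so no sequence of fewer than 2 edits works. Backtracking through the table gives one optimal edit sequence (2 edits):
  yvyt → yyt (del v @2)
  yyt → ynt (sub y→n @2)
Edit distance = 2.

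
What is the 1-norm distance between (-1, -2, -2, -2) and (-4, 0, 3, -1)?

Σ|x_i - y_i| = |-1 - (-4)| + |-2 - 0| + |-2 - 3| + |-2 - (-1)| = 3 + 2 + 5 + 1 = 11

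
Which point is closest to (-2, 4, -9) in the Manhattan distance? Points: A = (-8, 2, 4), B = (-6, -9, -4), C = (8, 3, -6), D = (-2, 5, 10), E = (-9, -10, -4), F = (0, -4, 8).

Distances: d(A) = 21, d(B) = 22, d(C) = 14, d(D) = 20, d(E) = 26, d(F) = 27. Nearest: C = (8, 3, -6) with distance 14.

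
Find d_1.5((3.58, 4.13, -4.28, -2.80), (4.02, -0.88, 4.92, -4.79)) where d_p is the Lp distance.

(Σ|x_i - y_i|^1.5)^(1/1.5) = (|3.58 - 4.02|^1.5 + |4.13 - (-0.88)|^1.5 + |-4.28 - 4.92|^1.5 + |-2.8 - (-4.79)|^1.5)^(1/1.5)
= (0.44^1.5 + 5.01^1.5 + 9.2^1.5 + 1.99^1.5)^(1/1.5) ≈ (0.2919 + 11.2139 + 27.905 + 2.8072)^(1/1.5) = (42.218)^(1/1.5) ≈ 12.1245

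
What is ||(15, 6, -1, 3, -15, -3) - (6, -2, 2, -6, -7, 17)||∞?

max(|x_i - y_i|) = max(|15 - 6|, |6 - (-2)|, |-1 - 2|, |3 - (-6)|, |-15 - (-7)|, |-3 - 17|) = max(9, 8, 3, 9, 8, 20) = 20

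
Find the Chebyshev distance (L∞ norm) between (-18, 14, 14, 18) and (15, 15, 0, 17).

max(|x_i - y_i|) = max(|-18 - 15|, |14 - 15|, |14 - 0|, |18 - 17|) = max(33, 1, 14, 1) = 33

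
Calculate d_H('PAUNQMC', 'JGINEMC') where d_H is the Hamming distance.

Differing positions: 1, 2, 3, 5. Hamming distance = 4.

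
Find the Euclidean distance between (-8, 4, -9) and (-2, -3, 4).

√(Σ(x_i - y_i)²) = √((-8 - (-2))² + (4 - (-3))² + (-9 - 4)²)
= √((-6)² + 7² + (-13)²) = √(36 + 49 + 169) = √254 ≈ 15.9374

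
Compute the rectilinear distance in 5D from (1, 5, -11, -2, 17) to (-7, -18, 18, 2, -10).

Σ|x_i - y_i| = |1 - (-7)| + |5 - (-18)| + |-11 - 18| + |-2 - 2| + |17 - (-10)| = 8 + 23 + 29 + 4 + 27 = 91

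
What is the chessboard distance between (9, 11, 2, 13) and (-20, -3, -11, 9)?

max(|x_i - y_i|) = max(|9 - (-20)|, |11 - (-3)|, |2 - (-11)|, |13 - 9|) = max(29, 14, 13, 4) = 29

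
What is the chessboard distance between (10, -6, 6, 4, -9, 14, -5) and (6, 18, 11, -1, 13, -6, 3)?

max(|x_i - y_i|) = max(|10 - 6|, |-6 - 18|, |6 - 11|, |4 - (-1)|, |-9 - 13|, |14 - (-6)|, |-5 - 3|) = max(4, 24, 5, 5, 22, 20, 8) = 24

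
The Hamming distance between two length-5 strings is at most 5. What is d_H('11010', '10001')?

Differing positions: 2, 4, 5. Hamming distance = 3. The maximum possible Hamming distance for length-5 strings is 5, so d_H/5 = 3/5 = 0.6.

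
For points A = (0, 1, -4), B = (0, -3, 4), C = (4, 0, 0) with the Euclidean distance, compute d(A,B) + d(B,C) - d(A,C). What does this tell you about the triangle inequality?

d(A,B) = √(0² + 4² + 8²) = √80 ≈ 8.9443, d(B,C) = √(4² + 3² + 4²) = √41 ≈ 6.4031, d(A,C) = √(4² + 1² + 4²) = √33 ≈ 5.7446.
d(A,B) + d(B,C) - d(A,C) = 8.9443 + 6.4031 - 5.7446 = 15.3474 - 5.7446 = 9.6028 (to 4 decimal places). This is ≥ 0, so the triangle inequality holds for these points.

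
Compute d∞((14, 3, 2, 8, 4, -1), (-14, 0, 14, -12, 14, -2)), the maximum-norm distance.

max(|x_i - y_i|) = max(|14 - (-14)|, |3 - 0|, |2 - 14|, |8 - (-12)|, |4 - 14|, |-1 - (-2)|) = max(28, 3, 12, 20, 10, 1) = 28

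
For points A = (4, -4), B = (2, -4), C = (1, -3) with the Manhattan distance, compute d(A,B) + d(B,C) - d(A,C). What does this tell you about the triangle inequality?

d(A,B) = 2 + 0 = 2, d(B,C) = 1 + 1 = 2, d(A,C) = 3 + 1 = 4.
d(A,B) + d(B,C) - d(A,C) = 2 + 2 - 4 = 4 - 4 = 0. This is ≥ 0, so the triangle inequality holds for these points.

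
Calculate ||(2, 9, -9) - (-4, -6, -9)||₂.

√(Σ(x_i - y_i)²) = √((2 - (-4))² + (9 - (-6))² + (-9 - (-9))²)
= √(6² + 15² + 0²) = √(36 + 225 + 0) = √261 ≈ 16.1555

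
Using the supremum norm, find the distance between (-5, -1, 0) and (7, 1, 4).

max(|x_i - y_i|) = max(|-5 - 7|, |-1 - 1|, |0 - 4|) = max(12, 2, 4) = 12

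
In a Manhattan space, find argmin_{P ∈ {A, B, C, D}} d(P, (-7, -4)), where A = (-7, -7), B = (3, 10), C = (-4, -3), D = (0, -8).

Distances: d(A) = 3, d(B) = 24, d(C) = 4, d(D) = 11. Nearest: A = (-7, -7) with distance 3.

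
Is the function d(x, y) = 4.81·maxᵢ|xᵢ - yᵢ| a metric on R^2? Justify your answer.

Yes. The L∞ (Chebyshev) norm induces a metric on R^2, and multiplying a metric by a positive constant 4.81 > 0 preserves all four axioms: non-negativity (4.81·||x-y|| ≥ 0), identity (4.81·||x-y|| = 0 ⟺ ||x-y|| = 0 ⟺ x = y), symmetry (||x-y|| = ||y-x||), and the triangle inequality (4.81·||x-z|| ≤ 4.81·||x-y|| + 4.81·||y-z||). So d is a metric.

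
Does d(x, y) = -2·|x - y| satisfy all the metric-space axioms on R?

No. With c = -2 < 0, d fails non-negativity: d(6, 12) = -2·|6 - 12| = -2·6 = -12 < 0.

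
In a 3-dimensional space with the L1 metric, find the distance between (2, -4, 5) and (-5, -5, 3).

Σ|x_i - y_i| = |2 - (-5)| + |-4 - (-5)| + |5 - 3| = 7 + 1 + 2 = 10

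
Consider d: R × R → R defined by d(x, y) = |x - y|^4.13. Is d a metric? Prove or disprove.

No. d(x,y) = |x-y|^4.13 fails the triangle inequality since p = 4.13 > 1. Counterexample: x = -1, y = 9, z = 16. d(x,z) = |-1 - 16|^4.13 = 17^4.13 ≈ 120713.0006, but d(x,y) + d(y,z) = 10^4.13 + 7^4.13 ≈ 13489.6288 + 3092.1098 = 16581.7386. Since 120713.0006 > 16581.7386, the triangle inequality is violated.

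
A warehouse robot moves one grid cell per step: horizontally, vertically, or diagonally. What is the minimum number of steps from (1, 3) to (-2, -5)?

max(|x_i - y_i|) = max(|1 - (-2)|, |3 - (-5)|) = max(3, 8) = 8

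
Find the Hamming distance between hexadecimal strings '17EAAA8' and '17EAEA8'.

Differing positions: 5. Hamming distance = 1.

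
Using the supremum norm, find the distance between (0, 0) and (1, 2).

max(|x_i - y_i|) = max(|0 - 1|, |0 - 2|) = max(1, 2) = 2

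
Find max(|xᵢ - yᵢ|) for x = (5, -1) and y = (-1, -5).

max(|x_i - y_i|) = max(|5 - (-1)|, |-1 - (-5)|) = max(6, 4) = 6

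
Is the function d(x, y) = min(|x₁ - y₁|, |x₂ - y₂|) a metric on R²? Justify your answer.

No. d fails identity of indiscernibles: take x = (0, 0) and y = (0, 8). Then d(x,y) = min(|0 - 0|, |0 - 8|) = min(0, 8) = 0, yet x ≠ y.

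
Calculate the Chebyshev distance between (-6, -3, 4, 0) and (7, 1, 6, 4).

max(|x_i - y_i|) = max(|-6 - 7|, |-3 - 1|, |4 - 6|, |0 - 4|) = max(13, 4, 2, 4) = 13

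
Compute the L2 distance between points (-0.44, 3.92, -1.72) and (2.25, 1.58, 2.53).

(Σ|x_i - y_i|^2)^(1/2) = (|-0.44 - 2.25|^2 + |3.92 - 1.58|^2 + |-1.72 - 2.53|^2)^(1/2)
= (2.69^2 + 2.34^2 + 4.25^2)^(1/2) = (7.2361 + 5.4756 + 18.0625)^(1/2) = (30.7742)^(1/2) ≈ 5.5474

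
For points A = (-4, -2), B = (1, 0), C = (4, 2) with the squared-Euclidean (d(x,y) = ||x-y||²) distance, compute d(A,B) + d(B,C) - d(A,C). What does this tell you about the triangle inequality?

d(A,B) = 5² + 2² = 29, d(B,C) = 3² + 2² = 13, d(A,C) = 8² + 4² = 80.
d(A,B) + d(B,C) - d(A,C) = 29 + 13 - 80 = 42 - 80 = -38. This is < 0, so the triangle inequality FAILS for these points (squared-Euclidean is not a metric).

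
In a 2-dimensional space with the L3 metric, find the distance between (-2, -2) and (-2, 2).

(Σ|x_i - y_i|^3)^(1/3) = (|-2 - (-2)|^3 + |-2 - 2|^3)^(1/3)
= (0^3 + 4^3)^(1/3) = (0 + 64)^(1/3) = (64)^(1/3) = 4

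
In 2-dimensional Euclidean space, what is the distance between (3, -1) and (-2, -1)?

√(Σ(x_i - y_i)²) = √((3 - (-2))² + (-1 - (-1))²)
= √(5² + 0²) = √(25 + 0) = √25 = 5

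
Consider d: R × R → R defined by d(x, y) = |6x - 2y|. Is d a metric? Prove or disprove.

No. d fails symmetry: d(4, 7) = |6·4 - 2·7| = |10| = 10, but d(7, 4) = |6·7 - 2·4| = |34| = 34. Since 10 ≠ 34, d(x,y) ≠ d(y,x) in general.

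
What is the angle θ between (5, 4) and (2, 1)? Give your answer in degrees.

With u = (5, 4), v = (2, 1):
u·v = 5·2 + 4·1 = 10 + 4 = 14.
|u| = √(5² + 4²) = √41, |v| = √(2² + 1²) = √5, so |u||v| = √(41·5) = √205.
cos θ = (u·v)/(|u||v|) = 14/√205 ≈ 0.977802
θ = arccos(0.977802) ≈ 12.09°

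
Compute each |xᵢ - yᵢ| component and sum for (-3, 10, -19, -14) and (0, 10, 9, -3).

Σ|x_i - y_i| = |-3 - 0| + |10 - 10| + |-19 - 9| + |-14 - (-3)| = 3 + 0 + 28 + 11 = 42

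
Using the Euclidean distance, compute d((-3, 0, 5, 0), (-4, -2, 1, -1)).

(Σ|x_i - y_i|^2)^(1/2) = (|-3 - (-4)|^2 + |0 - (-2)|^2 + |5 - 1|^2 + |0 - (-1)|^2)^(1/2)
= (1^2 + 2^2 + 4^2 + 1^2)^(1/2) = (1 + 4 + 16 + 1)^(1/2) = (22)^(1/2) ≈ 4.6904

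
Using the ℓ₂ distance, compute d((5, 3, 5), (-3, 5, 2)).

(Σ|x_i - y_i|^2)^(1/2) = (|5 - (-3)|^2 + |3 - 5|^2 + |5 - 2|^2)^(1/2)
= (8^2 + 2^2 + 3^2)^(1/2) = (64 + 4 + 9)^(1/2) = (77)^(1/2) ≈ 8.775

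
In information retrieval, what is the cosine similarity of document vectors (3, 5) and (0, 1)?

With u = (3, 5), v = (0, 1):
u·v = 3·0 + 5·1 = 0 + 5 = 5.
|u| = √(3² + 5²) = √34, |v| = √(0² + 1²) = √1, so |u||v| = √(34·1) = √34.
cos θ = (u·v)/(|u||v|) = 5/√34 ≈ 0.8575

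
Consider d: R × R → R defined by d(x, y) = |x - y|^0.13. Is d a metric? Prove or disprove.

Yes. With 0 < p = 0.13 ≤ 1, d(x,y) = |x-y|^0.13 is a metric on R. Non-negativity and symmetry are immediate; |x-y|^0.13 = 0 ⟺ |x-y| = 0 ⟺ x = y. For the triangle inequality, the function t ↦ t^0.13 is subadditive on [0,∞) when p ≤ 1, so |x-z|^0.13 ≤ (|x-y| + |y-z|)^0.13 ≤ |x-y|^0.13 + |y-z|^0.13.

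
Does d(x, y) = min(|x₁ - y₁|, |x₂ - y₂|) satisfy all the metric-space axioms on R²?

No. d fails identity of indiscernibles: take x = (5, 0) and y = (5, 7). Then d(x,y) = min(|5 - 5|, |0 - 7|) = min(0, 7) = 0, yet x ≠ y.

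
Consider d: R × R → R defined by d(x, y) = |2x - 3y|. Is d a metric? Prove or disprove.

No. d fails symmetry: d(8, 7) = |2·8 - 3·7| = |-5| = 5, but d(7, 8) = |2·7 - 3·8| = |-10| = 10. Since 5 ≠ 10, d(x,y) ≠ d(y,x) in general.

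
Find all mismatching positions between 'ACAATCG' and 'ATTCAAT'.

Differing positions: 2, 3, 4, 5, 6, 7. Hamming distance = 6.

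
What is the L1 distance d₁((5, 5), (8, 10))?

Σ|x_i - y_i| = |5 - 8| + |5 - 10| = 3 + 5 = 8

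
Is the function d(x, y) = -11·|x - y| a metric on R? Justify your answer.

No. With c = -11 < 0, d fails non-negativity: d(4, 9) = -11·|4 - 9| = -11·5 = -55 < 0.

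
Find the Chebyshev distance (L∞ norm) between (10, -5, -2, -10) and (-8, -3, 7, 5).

max(|x_i - y_i|) = max(|10 - (-8)|, |-5 - (-3)|, |-2 - 7|, |-10 - 5|) = max(18, 2, 9, 15) = 18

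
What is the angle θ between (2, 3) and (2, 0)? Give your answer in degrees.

With u = (2, 3), v = (2, 0):
u·v = 2·2 + 3·0 = 4 + 0 = 4.
|u| = √(2² + 3²) = √13, |v| = √(2² + 0²) = √4, so |u||v| = √(13·4) = √52.
cos θ = (u·v)/(|u||v|) = 4/√52 ≈ 0.5547
θ = arccos(0.5547) ≈ 56.31°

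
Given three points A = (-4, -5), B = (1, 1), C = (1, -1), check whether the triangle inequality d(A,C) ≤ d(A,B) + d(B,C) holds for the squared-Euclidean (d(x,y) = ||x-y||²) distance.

d(A,B) = 5² + 6² = 61, d(B,C) = 0² + 2² = 4, d(A,C) = 5² + 4² = 41.
d(A,C) = 41 ≤ 61 + 4 = 65. Triangle inequality is satisfied.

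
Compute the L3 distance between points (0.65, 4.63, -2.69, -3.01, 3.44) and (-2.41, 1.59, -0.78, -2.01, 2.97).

(Σ|x_i - y_i|^3)^(1/3) = (|0.65 - (-2.41)|^3 + |4.63 - 1.59|^3 + |-2.69 - (-0.78)|^3 + |-3.01 - (-2.01)|^3 + |3.44 - 2.97|^3)^(1/3)
= (3.06^3 + 3.04^3 + 1.91^3 + 1^3 + 0.47^3)^(1/3) ≈ (28.6526 + 28.0945 + 6.9679 + 1 + 0.1038)^(1/3) = (64.8188)^(1/3) ≈ 4.017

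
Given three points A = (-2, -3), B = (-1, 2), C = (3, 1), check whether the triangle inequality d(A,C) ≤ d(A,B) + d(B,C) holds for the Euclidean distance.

d(A,B) = √(1² + 5²) = √26 ≈ 5.099, d(B,C) = √(4² + 1²) = √17 ≈ 4.1231, d(A,C) = √(5² + 4²) = √41 ≈ 6.4031.
d(A,C) ≈ 6.4031 ≤ 5.099 + 4.1231 = 9.2221. Triangle inequality is satisfied.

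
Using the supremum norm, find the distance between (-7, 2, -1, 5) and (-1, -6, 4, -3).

max(|x_i - y_i|) = max(|-7 - (-1)|, |2 - (-6)|, |-1 - 4|, |5 - (-3)|) = max(6, 8, 5, 8) = 8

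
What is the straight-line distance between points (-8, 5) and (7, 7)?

√(Σ(x_i - y_i)²) = √((-8 - 7)² + (5 - 7)²)
= √((-15)² + (-2)²) = √(225 + 4) = √229 ≈ 15.1327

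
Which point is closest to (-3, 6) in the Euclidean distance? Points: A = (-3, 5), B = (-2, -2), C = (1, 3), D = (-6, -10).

Distances: d(A) = 1, d(B) ≈ 8.0623, d(C) = 5, d(D) ≈ 16.2788. Nearest: A = (-3, 5) with distance 1.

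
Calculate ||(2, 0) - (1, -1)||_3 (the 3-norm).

(Σ|x_i - y_i|^3)^(1/3) = (|2 - 1|^3 + |0 - (-1)|^3)^(1/3)
= (1^3 + 1^3)^(1/3) = (1 + 1)^(1/3) = (2)^(1/3) ≈ 1.2599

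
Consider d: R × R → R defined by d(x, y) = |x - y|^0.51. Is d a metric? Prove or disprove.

Yes. With 0 < p = 0.51 ≤ 1, d(x,y) = |x-y|^0.51 is a metric on R. Non-negativity and symmetry are immediate; |x-y|^0.51 = 0 ⟺ |x-y| = 0 ⟺ x = y. For the triangle inequality, the function t ↦ t^0.51 is subadditive on [0,∞) when p ≤ 1, so |x-z|^0.51 ≤ (|x-y| + |y-z|)^0.51 ≤ |x-y|^0.51 + |y-z|^0.51.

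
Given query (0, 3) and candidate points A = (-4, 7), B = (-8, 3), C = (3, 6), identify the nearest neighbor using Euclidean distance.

Distances: d(A) ≈ 5.6569, d(B) = 8, d(C) ≈ 4.2426. Nearest: C = (3, 6) with distance 4.2426.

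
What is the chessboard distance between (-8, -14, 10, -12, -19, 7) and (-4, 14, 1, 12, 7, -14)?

max(|x_i - y_i|) = max(|-8 - (-4)|, |-14 - 14|, |10 - 1|, |-12 - 12|, |-19 - 7|, |7 - (-14)|) = max(4, 28, 9, 24, 26, 21) = 28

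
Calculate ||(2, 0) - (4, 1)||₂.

√(Σ(x_i - y_i)²) = √((2 - 4)² + (0 - 1)²)
= √((-2)² + (-1)²) = √(4 + 1) = √5 ≈ 2.2361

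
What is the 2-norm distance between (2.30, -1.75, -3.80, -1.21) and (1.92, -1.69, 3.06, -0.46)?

(Σ|x_i - y_i|^2)^(1/2) = (|2.3 - 1.92|^2 + |-1.75 - (-1.69)|^2 + |-3.8 - 3.06|^2 + |-1.21 - (-0.46)|^2)^(1/2)
= (0.38^2 + 0.06^2 + 6.86^2 + 0.75^2)^(1/2) = (0.1444 + 0.0036 + 47.0596 + 0.5625)^(1/2) = (47.7701)^(1/2) ≈ 6.9116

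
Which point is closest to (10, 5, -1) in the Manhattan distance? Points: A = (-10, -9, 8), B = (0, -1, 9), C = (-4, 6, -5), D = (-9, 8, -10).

Distances: d(A) = 43, d(B) = 26, d(C) = 19, d(D) = 31. Nearest: C = (-4, 6, -5) with distance 19.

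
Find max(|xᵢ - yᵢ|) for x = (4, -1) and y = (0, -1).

max(|x_i - y_i|) = max(|4 - 0|, |-1 - (-1)|) = max(4, 0) = 4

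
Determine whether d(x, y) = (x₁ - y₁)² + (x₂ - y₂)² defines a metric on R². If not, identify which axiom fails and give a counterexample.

No. The squared Euclidean distance fails the triangle inequality. Counterexample: x = (0, 0), y = (3, 4), z = (6, 8). d(x,z) = 6² + 8² = 100, but d(x,y) + d(y,z) = (3² + 4²) + (3² + 4²) = 25 + 25 = 50. Since 100 > 50, the triangle inequality is violated. (Note: √d, the ordinary Euclidean distance, IS a metric.)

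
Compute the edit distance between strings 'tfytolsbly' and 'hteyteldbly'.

Let D[i][j] be the edit distance between the first i characters of 'tfytolsbly' and the first j characters of 'hteyteldbly', with D[i][0] = i, D[0][j] = j, and D[i][j] = D[i-1][j-1] if the characters match, else 1 + min(D[i-1][j], D[i][j-1], D[i-1][j-1]). Filling the table (rows: prefixes of 'tfytolsbly', columns: prefixes of 'hteyteldbly'):
     ε  h  t  e  y  t  e  l  d  b  l  y
  ε  0  1  2  3  4  5  6  7  8  9 10 11
  t  1  1  1  2  3  4  5  6  7  8  9 10
  f  2  2  2  2  3  4  5  6  7  8  9 10
  y  3  3  3  3  2  3  4  5  6  7  8  9
  t  4  4  3  4  3  2  3  4  5  6  7  8
  o  5  5  4  4  4  3  3  4  5  6  7  8
  l  6  6  5  5  5  4  4  3  4  5  6  7
  s  7  7  6  6  6  5  5  4  4  5  6  7
  b  8  8  7  7  7  6  6  5  5  4  5  6
  l  9  9  8  8  8  7  7  6  6  5  4  5
  y 10 10  9  9  8  8  8  7  7  6  5  4
The bottom-right entry gives D[10][11] = 4, so no sequence of fewer than 4 edits works. Backtracking through the table gives one optimal edit sequence (4 edits):
  tfytolsbly → htfytolsbly (ins h @1)
  htfytolsbly → hteytolsbly (sub f→e @3)
  hteytolsbly → hteytelsbly (sub o→e @6)
  hteytelsbly → hteyteldbly (sub s→d @8)
Edit distance = 4.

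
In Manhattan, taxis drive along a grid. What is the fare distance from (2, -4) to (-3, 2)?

Σ|x_i - y_i| = |2 - (-3)| + |-4 - 2| = 5 + 6 = 11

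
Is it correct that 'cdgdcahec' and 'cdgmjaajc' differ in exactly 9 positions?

Differing positions: 4, 5, 7, 8. Hamming distance = 4, so the claim that d_H = 9 is false.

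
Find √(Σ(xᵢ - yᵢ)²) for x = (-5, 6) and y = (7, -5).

√(Σ(x_i - y_i)²) = √((-5 - 7)² + (6 - (-5))²)
= √((-12)² + 11²) = √(144 + 121) = √265 ≈ 16.2788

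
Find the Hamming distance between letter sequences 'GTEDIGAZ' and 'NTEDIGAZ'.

Differing positions: 1. Hamming distance = 1.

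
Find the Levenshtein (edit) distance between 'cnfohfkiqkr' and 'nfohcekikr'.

Let D[i][j] be the edit distance between the first i characters of 'cnfohfkiqkr' and the first j characters of 'nfohcekikr', with D[i][0] = i, D[0][j] = j, and D[i][j] = D[i-1][j-1] if the characters match, else 1 + min(D[i-1][j], D[i][j-1], D[i-1][j-1]). Filling the table (rows: prefixes of 'cnfohfkiqkr', columns: prefixes of 'nfohcekikr'):
     ε  n  f  o  h  c  e  k  i  k  r
  ε  0  1  2  3  4  5  6  7  8  9 10
  c  1  1  2  3  4  4  5  6  7  8  9
  n  2  1  2  3  4  5  5  6  7  8  9
  f  3  2  1  2  3  4  5  6  7  8  9
  o  4  3  2  1  2  3  4  5  6  7  8
  h  5  4  3  2  1  2  3  4  5  6  7
  f  6  5  4  3  2  2  3  4  5  6  7
  k  7  6  5  4  3  3  3  3  4  5  6
  i  8  7  6  5  4  4  4  4  3  4  5
  q  9  8  7  6  5  5  5  5  4  4  5
  k 10  9  8  7  6  6  6  5  5  4  5
  r 11 10  9  8  7  7  7  6  6  5  4
The bottom-right entry gives D[11][10] = 4, so no sequence of fewer than 4 edits works. Backtracking through the table gives one optimal edit sequence (4 edits):
  cnfohfkiqkr → nfohfkiqkr (del c @1)
  nfohfkiqkr → nfohcfkiqkr (ins c @5)
  nfohcfkiqkr → nfohcekiqkr (sub f→e @6)
  nfohcekiqkr → nfohcekikr (del q @9)
Edit distance = 4.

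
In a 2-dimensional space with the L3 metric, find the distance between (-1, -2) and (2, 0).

(Σ|x_i - y_i|^3)^(1/3) = (|-1 - 2|^3 + |-2 - 0|^3)^(1/3)
= (3^3 + 2^3)^(1/3) = (27 + 8)^(1/3) = (35)^(1/3) ≈ 3.2711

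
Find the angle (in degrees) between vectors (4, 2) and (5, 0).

With u = (4, 2), v = (5, 0):
u·v = 4·5 + 2·0 = 20 + 0 = 20.
|u| = √(4² + 2²) = √20, |v| = √(5² + 0²) = √25, so |u||v| = √(20·25) = √500.
cos θ = (u·v)/(|u||v|) = 20/√500 ≈ 0.894427
θ = arccos(0.894427) ≈ 26.57°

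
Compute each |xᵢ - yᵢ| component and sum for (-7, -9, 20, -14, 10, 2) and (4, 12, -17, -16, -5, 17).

Σ|x_i - y_i| = |-7 - 4| + |-9 - 12| + |20 - (-17)| + |-14 - (-16)| + |10 - (-5)| + |2 - 17| = 11 + 21 + 37 + 2 + 15 + 15 = 101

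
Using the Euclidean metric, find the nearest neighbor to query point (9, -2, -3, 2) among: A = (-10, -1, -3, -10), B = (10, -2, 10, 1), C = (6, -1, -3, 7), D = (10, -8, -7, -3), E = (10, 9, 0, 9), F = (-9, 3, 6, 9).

Distances: d(A) ≈ 22.4944, d(B) ≈ 13.0767, d(C) ≈ 5.9161, d(D) ≈ 8.8318, d(E) ≈ 13.4164, d(F) ≈ 21.8861. Nearest: C = (6, -1, -3, 7) with distance 5.9161.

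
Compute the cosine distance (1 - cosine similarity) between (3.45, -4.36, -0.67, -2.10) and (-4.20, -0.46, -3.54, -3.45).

With u = (3.45, -4.36, -0.67, -2.10), v = (-4.20, -0.46, -3.54, -3.45):
u·v = 3.45·(-4.2) + (-4.36)·(-0.46) + (-0.67)·(-3.54) + (-2.1)·(-3.45) = (-14.49) + 2.0056 + 2.3718 + 7.245 = -2.8676.
|u| = √(3.45² + (-4.36)² + (-0.67)² + (-2.1)²) = √(11.9025 + 19.0096 + 0.4489 + 4.41) = √35.771, |v| = √((-4.2)² + (-0.46)² + (-3.54)² + (-3.45)²) = √(17.64 + 0.2116 + 12.5316 + 11.9025) = √42.2857.
cos θ = (u·v)/(|u||v|) = -2.8676/(√35.771·√42.2857) ≈ -0.0737
Cosine distance = 1 - cos θ ≈ 1 - (-0.0737) = 1.0737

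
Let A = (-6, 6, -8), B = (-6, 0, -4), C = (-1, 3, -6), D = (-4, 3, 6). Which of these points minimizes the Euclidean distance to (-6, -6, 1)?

Distances: d(A) = 15, d(B) ≈ 7.8102, d(C) ≈ 12.4499, d(D) ≈ 10.4881. Nearest: B = (-6, 0, -4) with distance 7.8102.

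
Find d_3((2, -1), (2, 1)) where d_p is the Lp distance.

(Σ|x_i - y_i|^3)^(1/3) = (|2 - 2|^3 + |-1 - 1|^3)^(1/3)
= (0^3 + 2^3)^(1/3) = (0 + 8)^(1/3) = (8)^(1/3) = 2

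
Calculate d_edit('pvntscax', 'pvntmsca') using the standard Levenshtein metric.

Let D[i][j] be the edit distance between the first i characters of 'pvntscax' and the first j characters of 'pvntmsca', with D[i][0] = i, D[0][j] = j, and D[i][j] = D[i-1][j-1] if the characters match, else 1 + min(D[i-1][j], D[i][j-1], D[i-1][j-1]). Filling the table (rows: prefixes of 'pvntscax', columns: prefixes of 'pvntmsca'):
     ε  p  v  n  t  m  s  c  a
  ε  0  1  2  3  4  5  6  7  8
  p  1  0  1  2  3  4  5  6  7
  v  2  1  0  1  2  3  4  5  6
  n  3  2  1  0  1  2  3  4  5
  t  4  3  2  1  0  1  2  3  4
  s  5  4  3  2  1  1  1  2  3
  c  6  5  4  3  2  2  2  1  2
  a  7  6  5  4  3  3  3  2  1
  x  8  7  6  5  4  4  4  3  2
The bottom-right entry gives D[8][8] = 2, so no sequence of fewer than 2 edits works. Backtracking through the table gives one optimal edit sequence (2 edits):
  pvntscax → pvntmscax (ins m @5)
  pvntmscax → pvntmsca (del x @9)
Edit distance = 2.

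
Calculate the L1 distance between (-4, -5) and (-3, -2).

Σ|x_i - y_i| = |-4 - (-3)| + |-5 - (-2)| = 1 + 3 = 4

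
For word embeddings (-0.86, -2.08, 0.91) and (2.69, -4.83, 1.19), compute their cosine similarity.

With u = (-0.86, -2.08, 0.91), v = (2.69, -4.83, 1.19):
u·v = (-0.86)·2.69 + (-2.08)·(-4.83) + 0.91·1.19 = (-2.3134) + 10.0464 + 1.0829 = 8.8159.
|u| = √((-0.86)² + (-2.08)² + 0.91²) = √(0.7396 + 4.3264 + 0.8281) = √5.8941, |v| = √(2.69² + (-4.83)² + 1.19²) = √(7.2361 + 23.3289 + 1.4161) = √31.9811.
cos θ = (u·v)/(|u||v|) = 8.8159/(√5.8941·√31.9811) ≈ 0.6421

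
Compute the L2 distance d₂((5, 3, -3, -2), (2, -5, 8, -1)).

√(Σ(x_i - y_i)²) = √((5 - 2)² + (3 - (-5))² + (-3 - 8)² + (-2 - (-1))²)
= √(3² + 8² + (-11)² + (-1)²) = √(9 + 64 + 121 + 1) = √195 ≈ 13.9642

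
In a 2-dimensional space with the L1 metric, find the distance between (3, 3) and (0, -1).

Σ|x_i - y_i| = |3 - 0| + |3 - (-1)| = 3 + 4 = 7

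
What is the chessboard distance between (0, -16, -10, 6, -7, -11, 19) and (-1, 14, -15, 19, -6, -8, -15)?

max(|x_i - y_i|) = max(|0 - (-1)|, |-16 - 14|, |-10 - (-15)|, |6 - 19|, |-7 - (-6)|, |-11 - (-8)|, |19 - (-15)|) = max(1, 30, 5, 13, 1, 3, 34) = 34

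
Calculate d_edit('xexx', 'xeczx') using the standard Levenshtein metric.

Let D[i][j] be the edit distance between the first i characters of 'xexx' and the first j characters of 'xeczx', with D[i][0] = i, D[0][j] = j, and D[i][j] = D[i-1][j-1] if the characters match, else 1 + min(D[i-1][j], D[i][j-1], D[i-1][j-1]). Filling the table (rows: prefixes of 'xexx', columns: prefixes of 'xeczx'):
     ε  x  e  c  z  x
  ε  0  1  2  3  4  5
  x  1  0  1  2  3  4
  e  2  1  0  1  2  3
  x  3  2  1  1  2  2
  x  4  3  2  2  2  2
The bottom-right entry gives D[4][5] = 2, so no sequence of fewer than 2 edits works. Backtracking through the table gives one optimal edit sequence (2 edits):
  xexx → xecxx (ins c @3)
  xecxx → xeczx (sub x→z @4)
Edit distance = 2.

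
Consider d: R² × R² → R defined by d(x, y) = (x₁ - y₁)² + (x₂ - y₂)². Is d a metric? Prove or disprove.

No. The squared Euclidean distance fails the triangle inequality. Counterexample: x = (0, 0), y = (1, 3), z = (2, 6). d(x,z) = 2² + 6² = 40, but d(x,y) + d(y,z) = (1² + 3²) + (1² + 3²) = 10 + 10 = 20. Since 40 > 20, the triangle inequality is violated. (Note: √d, the ordinary Euclidean distance, IS a metric.)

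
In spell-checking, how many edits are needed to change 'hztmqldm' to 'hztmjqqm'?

Let D[i][j] be the edit distance between the first i characters of 'hztmqldm' and the first j characters of 'hztmjqqm', with D[i][0] = i, D[0][j] = j, and D[i][j] = D[i-1][j-1] if the characters match, else 1 + min(D[i-1][j], D[i][j-1], D[i-1][j-1]). Filling the table (rows: prefixes of 'hztmqldm', columns: prefixes of 'hztmjqqm'):
     ε  h  z  t  m  j  q  q  m
  ε  0  1  2  3  4  5  6  7  8
  h  1  0  1  2  3  4  5  6  7
  z  2  1  0  1  2  3  4  5  6
  t  3  2  1  0  1  2  3  4  5
  m  4  3  2  1  0  1  2  3  4
  q  5  4  3  2  1  1  1  2  3
  l  6  5  4  3  2  2  2  2  3
  d  7  6  5  4  3  3  3  3  3
  m  8  7  6  5  4  4  4  4  3
The bottom-right entry gives D[8][8] = 3, so no sequence of fewer than 3 edits works. Backtracking through the table gives one optimal edit sequence (3 edits):
  hztmqldm → hztmjldm (sub q→j @5)
  hztmjldm → hztmjqdm (sub l→q @6)
  hztmjqdm → hztmjqqm (sub d→q @7)
Edit distance = 3.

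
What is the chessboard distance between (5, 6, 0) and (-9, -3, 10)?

max(|x_i - y_i|) = max(|5 - (-9)|, |6 - (-3)|, |0 - 10|) = max(14, 9, 10) = 14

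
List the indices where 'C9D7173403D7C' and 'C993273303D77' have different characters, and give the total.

Differing positions: 3, 4, 5, 8, 13. Hamming distance = 5.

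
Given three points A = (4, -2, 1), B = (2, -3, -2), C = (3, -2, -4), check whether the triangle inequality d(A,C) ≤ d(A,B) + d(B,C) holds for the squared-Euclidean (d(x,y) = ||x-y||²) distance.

d(A,B) = 2² + 1² + 3² = 14, d(B,C) = 1² + 1² + 2² = 6, d(A,C) = 1² + 0² + 5² = 26.
d(A,C) = 26 > 14 + 6 = 20. Triangle inequality is VIOLATED. (Squared-Euclidean is not a metric — this is a counterexample.)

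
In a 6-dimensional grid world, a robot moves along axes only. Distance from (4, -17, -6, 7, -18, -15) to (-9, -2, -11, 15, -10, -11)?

Σ|x_i - y_i| = |4 - (-9)| + |-17 - (-2)| + |-6 - (-11)| + |7 - 15| + |-18 - (-10)| + |-15 - (-11)| = 13 + 15 + 5 + 8 + 8 + 4 = 53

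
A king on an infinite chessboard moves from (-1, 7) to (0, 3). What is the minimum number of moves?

max(|x_i - y_i|) = max(|-1 - 0|, |7 - 3|) = max(1, 4) = 4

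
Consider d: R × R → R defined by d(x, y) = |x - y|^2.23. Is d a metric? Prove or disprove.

No. d(x,y) = |x-y|^2.23 fails the triangle inequality since p = 2.23 > 1. Counterexample: x = 5, y = 12, z = 20. d(x,z) = |5 - 20|^2.23 = 15^2.23 ≈ 419.4532, but d(x,y) + d(y,z) = 7^2.23 + 8^2.23 ≈ 76.66 + 103.2501 = 179.9101. Since 419.4532 > 179.9101, the triangle inequality is violated.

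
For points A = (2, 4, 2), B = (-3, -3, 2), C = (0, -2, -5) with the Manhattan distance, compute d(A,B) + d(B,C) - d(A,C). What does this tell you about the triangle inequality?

d(A,B) = 5 + 7 + 0 = 12, d(B,C) = 3 + 1 + 7 = 11, d(A,C) = 2 + 6 + 7 = 15.
d(A,B) + d(B,C) - d(A,C) = 12 + 11 - 15 = 23 - 15 = 8. This is ≥ 0, so the triangle inequality holds for these points.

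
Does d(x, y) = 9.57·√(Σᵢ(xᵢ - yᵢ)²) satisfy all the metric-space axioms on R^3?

Yes. The L2 (Euclidean) norm induces a metric on R^3, and multiplying a metric by a positive constant 9.57 > 0 preserves all four axioms: non-negativity (9.57·||x-y|| ≥ 0), identity (9.57·||x-y|| = 0 ⟺ ||x-y|| = 0 ⟺ x = y), symmetry (||x-y|| = ||y-x||), and the triangle inequality (9.57·||x-z|| ≤ 9.57·||x-y|| + 9.57·||y-z||). So d is a metric.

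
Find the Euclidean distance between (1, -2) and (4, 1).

√(Σ(x_i - y_i)²) = √((1 - 4)² + (-2 - 1)²)
= √((-3)² + (-3)²) = √(9 + 9) = √18 ≈ 4.2426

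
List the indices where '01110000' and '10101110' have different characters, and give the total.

Differing positions: 1, 2, 4, 5, 6, 7. Hamming distance = 6.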